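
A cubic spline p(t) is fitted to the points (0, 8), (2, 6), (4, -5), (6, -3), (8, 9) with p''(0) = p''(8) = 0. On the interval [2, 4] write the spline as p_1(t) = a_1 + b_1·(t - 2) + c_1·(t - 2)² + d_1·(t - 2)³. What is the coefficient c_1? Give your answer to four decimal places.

-2.3705

With m_i denoting the second derivative at x_i, h_i = 2, 2, 2, 2, and Δ_i = (y_(i+1) − y_i)/h_i = -1, -11/2, 1, 6:
  2·m_0 + 8·m_1 + 2·m_2 = 6(Δ_1 - Δ_0) = -27
  2·m_1 + 8·m_2 + 2·m_3 = 6(Δ_2 - Δ_1) = 39
  2·m_2 + 8·m_3 + 2·m_4 = 6(Δ_3 - Δ_2) = 30
Natural end conditions: m_0 = m_4 = 0.
Solving the tridiagonal system: m_0 = 0, m_1 = -531/112, m_2 = 153/28, m_3 = 267/112, m_4 = 0.
On [2, 4], with p_1(t) = a_1 + b_1·(t - 2) + c_1·(t - 2)² + d_1·(t - 2)³: c_1 = m_1/2 = -531/224, d_1 = (m_2 - m_1)/(6h_1) = 381/448, b_1 = Δ_1 - h_1(2m_1 + m_2)/6 = -233/56.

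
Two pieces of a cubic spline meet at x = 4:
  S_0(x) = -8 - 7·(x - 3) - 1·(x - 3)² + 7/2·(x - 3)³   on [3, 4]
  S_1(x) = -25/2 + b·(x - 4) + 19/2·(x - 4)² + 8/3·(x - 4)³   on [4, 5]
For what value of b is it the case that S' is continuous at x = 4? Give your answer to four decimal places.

1.5000

S_0'(x) = -7 - 2·(x - 3) + 21/2·(x - 3)², so S_0'(4) = 3/2. On the right, S_1'(4) = b, so b = 3/2.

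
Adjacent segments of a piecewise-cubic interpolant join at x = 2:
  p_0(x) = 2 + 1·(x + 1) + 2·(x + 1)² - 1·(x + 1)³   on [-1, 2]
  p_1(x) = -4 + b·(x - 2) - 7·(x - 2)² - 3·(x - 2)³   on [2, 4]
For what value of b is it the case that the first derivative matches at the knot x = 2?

p_0'(x) = 1 + 4·(x + 1) - 3·(x + 1)², so p_0'(2) = -14. On the right, p_1'(2) = b, so b = -14.

-14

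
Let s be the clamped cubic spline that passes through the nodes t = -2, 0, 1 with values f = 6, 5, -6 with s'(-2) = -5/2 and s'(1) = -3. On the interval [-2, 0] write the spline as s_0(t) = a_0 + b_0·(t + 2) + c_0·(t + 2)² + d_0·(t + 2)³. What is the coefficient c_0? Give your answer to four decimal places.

Let σ_i = s''(x_i). Step sizes h_i = 2, 1; slopes of the chords Δ_i = (y_(i+1) - y_i)/h_i = -1/2, -11.
  2·σ_0 + 6·σ_1 + 1·σ_2 = 6(Δ_1 - Δ_0) = -63
Clamped end conditions give two more equations: 2h_0·σ_0 + h_0·σ_1 = 6(Δ_0 - s'(-2)) = 12 and h_1·σ_1 + 2h_1·σ_2 = 6(s'(1) - Δ_1) = 48.
Solving: σ_0 = 40/3, σ_1 = -62/3, σ_2 = 103/3.
On [-2, 0], with s_0(t) = a_0 + b_0·(t + 2) + c_0·(t + 2)² + d_0·(t + 2)³: c_0 = σ_0/2 = 20/3, d_0 = (σ_1 - σ_0)/(6h_0) = -17/6, b_0 = Δ_0 - h_0(2σ_0 + σ_1)/6 = -5/2.

6.6667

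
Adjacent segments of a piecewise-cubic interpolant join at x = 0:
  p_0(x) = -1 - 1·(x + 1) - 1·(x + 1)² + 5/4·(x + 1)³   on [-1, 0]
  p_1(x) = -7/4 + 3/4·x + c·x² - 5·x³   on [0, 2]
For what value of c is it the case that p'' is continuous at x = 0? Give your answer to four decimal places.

2.7500

p_0''(x) = -2 + 15/2·(x + 1), so p_0''(0) = 11/2. On the right, p_1''(0) = 2c, so c = 11/4.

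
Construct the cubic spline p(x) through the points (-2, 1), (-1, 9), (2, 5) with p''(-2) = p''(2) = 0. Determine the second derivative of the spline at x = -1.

Write σ_i for p''(x_i). With h_i = 1, 3 and divided differences Δ_i = 8, -4/3, the continuity of p' gives the tridiagonal system
  1·σ_0 + 8·σ_1 + 3·σ_2 = 6(Δ_1 - Δ_0) = -56
Natural end conditions: σ_0 = σ_2 = 0.
Solving the tridiagonal system: σ_0 = 0, σ_1 = -7, σ_2 = 0.

-7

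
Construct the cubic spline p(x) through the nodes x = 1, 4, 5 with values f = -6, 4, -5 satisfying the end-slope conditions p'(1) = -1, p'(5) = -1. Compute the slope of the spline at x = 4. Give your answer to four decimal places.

-8.3750

With M_i denoting the second derivative at x_i, h_i = 3, 1, and Δ_i = (y_(i+1) − y_i)/h_i = 10/3, -9:
  3·M_0 + 8·M_1 + 1·M_2 = 6(Δ_1 - Δ_0) = -74
Clamped end conditions give two more equations: 2h_0·M_0 + h_0·M_1 = 6(Δ_0 - p'(1)) = 26 and h_1·M_1 + 2h_1·M_2 = 6(p'(5) - Δ_1) = 48.
Hence M_0 = 163/12, M_1 = -37/2, M_2 = 133/4.
On [4, 5], p'(x) = b_1 + 2c_1·(x - 4) + 3d_1·(x - 4)² with b_1 = Δ_1 - h_1(2M_1 + M_2)/6 = -67/8, c_1 = M_1/2 = -37/4, d_1 = (M_2 - M_1)/(6h_1) = 69/8. So p'(4) = -67/8.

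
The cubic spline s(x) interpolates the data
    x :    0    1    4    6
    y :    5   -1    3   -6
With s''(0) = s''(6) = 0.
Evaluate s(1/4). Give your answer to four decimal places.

3.2002

With M_i denoting the second derivative at x_i, h_i = 1, 3, 2, and Δ_i = (y_(i+1) − y_i)/h_i = -6, 4/3, -9/2:
  1·M_0 + 8·M_1 + 3·M_2 = 6(Δ_1 - Δ_0) = 44
  3·M_1 + 10·M_2 + 2·M_3 = 6(Δ_2 - Δ_1) = -35
Natural end conditions: M_0 = M_3 = 0.
Hence M_0 = 0, M_1 = 545/71, M_2 = -412/71, M_3 = 0.
On [0, 1], s(x) = 5 - 3101/426·x + 0·x² + 545/426·x³.
With x = 1/4: s(1/4) = 29083/9088.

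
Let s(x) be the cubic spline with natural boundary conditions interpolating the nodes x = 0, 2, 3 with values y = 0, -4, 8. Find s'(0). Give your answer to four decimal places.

Let M_i = s''(x_i). Step sizes h_i = 2, 1; slopes of the chords Δ_i = (y_(i+1) - y_i)/h_i = -2, 12.
  2·M_0 + 6·M_1 + 1·M_2 = 6(Δ_1 - Δ_0) = 84
Natural end conditions: M_0 = M_2 = 0.
Forward elimination and back-substitution give M_0 = 0, M_1 = 14, M_2 = 0.
On [0, 2], s'(x) = b_0 + 2c_0·x + 3d_0·x² with b_0 = Δ_0 - h_0(2M_0 + M_1)/6 = -20/3, c_0 = M_0/2 = 0, d_0 = (M_1 - M_0)/(6h_0) = 7/6. So s'(0) = -20/3.

-6.6667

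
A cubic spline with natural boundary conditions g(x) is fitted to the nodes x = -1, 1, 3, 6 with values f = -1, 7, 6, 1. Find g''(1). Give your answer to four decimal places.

With M_i denoting the second derivative at x_i, h_i = 2, 2, 3, and Δ_i = (y_(i+1) − y_i)/h_i = 4, -1/2, -5/3:
  2·M_0 + 8·M_1 + 2·M_2 = 6(Δ_1 - Δ_0) = -27
  2·M_1 + 10·M_2 + 3·M_3 = 6(Δ_2 - Δ_1) = -7
Natural end conditions: M_0 = M_3 = 0.
Solving the tridiagonal system: M_0 = 0, M_1 = -64/19, M_2 = -1/38, M_3 = 0.

-3.3684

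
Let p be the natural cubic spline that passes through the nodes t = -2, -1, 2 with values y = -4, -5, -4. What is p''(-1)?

Put M_i = p'' at the i-th knot. Here h = (1, 3) and Δ = (-1, 1/3), so the interior equations h_(i-1)·M_(i-1) + 2(h_(i-1)+h_i)·M_i + h_i·M_(i+1) = 6(Δ_i − Δ_(i-1)) read
  1·M_0 + 8·M_1 + 3·M_2 = 6(Δ_1 - Δ_0) = 8
Natural end conditions: M_0 = M_2 = 0.
Solving: M_0 = 0, M_1 = 1, M_2 = 0.

1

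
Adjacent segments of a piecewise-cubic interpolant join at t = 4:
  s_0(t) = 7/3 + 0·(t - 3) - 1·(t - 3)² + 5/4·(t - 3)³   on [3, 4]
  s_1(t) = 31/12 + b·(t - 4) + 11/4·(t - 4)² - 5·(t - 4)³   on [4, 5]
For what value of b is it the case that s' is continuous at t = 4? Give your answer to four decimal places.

1.7500

s_0'(t) = 0 - 2·(t - 3) + 15/4·(t - 3)², so s_0'(4) = 7/4. On the right, s_1'(4) = b, so b = 7/4.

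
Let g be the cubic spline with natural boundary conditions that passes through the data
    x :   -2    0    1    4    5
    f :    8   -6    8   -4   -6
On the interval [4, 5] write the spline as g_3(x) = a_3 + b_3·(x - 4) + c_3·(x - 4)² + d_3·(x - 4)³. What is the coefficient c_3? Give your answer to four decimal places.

4.4814

Put M_i = g'' at the i-th knot. Here h = (2, 1, 3, 1) and Δ = (-7, 14, -4, -2), so the interior equations h_(i-1)·M_(i-1) + 2(h_(i-1)+h_i)·M_i + h_i·M_(i+1) = 6(Δ_i − Δ_(i-1)) read
  2·M_0 + 6·M_1 + 1·M_2 = 6(Δ_1 - Δ_0) = 126
  1·M_1 + 8·M_2 + 3·M_3 = 6(Δ_2 - Δ_1) = -108
  3·M_2 + 8·M_3 + 1·M_4 = 6(Δ_3 - Δ_2) = 12
Natural end conditions: M_0 = M_4 = 0.
Hence M_0 = 0, M_1 = 3915/161, M_2 = -3204/161, M_3 = 1443/161, M_4 = 0.
On [4, 5], with g_3(x) = a_3 + b_3·(x - 4) + c_3·(x - 4)² + d_3·(x - 4)³: c_3 = M_3/2 = 1443/322, d_3 = (M_4 - M_3)/(6h_3) = -481/322, b_3 = Δ_3 - h_3(2M_3 + M_4)/6 = -803/161.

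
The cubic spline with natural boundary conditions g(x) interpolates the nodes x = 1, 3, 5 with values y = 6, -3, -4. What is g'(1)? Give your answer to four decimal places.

Put σ_i = g'' at the i-th knot. Here h = (2, 2) and Δ = (-9/2, -1/2), so the interior equations h_(i-1)·σ_(i-1) + 2(h_(i-1)+h_i)·σ_i + h_i·σ_(i+1) = 6(Δ_i − Δ_(i-1)) read
  2·σ_0 + 8·σ_1 + 2·σ_2 = 6(Δ_1 - Δ_0) = 24
Natural end conditions: σ_0 = σ_2 = 0.
Solving the tridiagonal system: σ_0 = 0, σ_1 = 3, σ_2 = 0.
On [1, 3], g'(x) = b_0 + 2c_0·(x - 1) + 3d_0·(x - 1)² with b_0 = Δ_0 - h_0(2σ_0 + σ_1)/6 = -11/2, c_0 = σ_0/2 = 0, d_0 = (σ_1 - σ_0)/(6h_0) = 1/4. So g'(1) = -11/2.

-5.5000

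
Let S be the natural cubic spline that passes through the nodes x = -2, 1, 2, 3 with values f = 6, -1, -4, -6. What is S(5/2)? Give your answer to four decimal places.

-5.1048

With m_i denoting the second derivative at x_i, h_i = 3, 1, 1, and Δ_i = (y_(i+1) − y_i)/h_i = -7/3, -3, -2:
  3·m_0 + 8·m_1 + 1·m_2 = 6(Δ_1 - Δ_0) = -4
  1·m_1 + 4·m_2 + 1·m_3 = 6(Δ_2 - Δ_1) = 6
Natural end conditions: m_0 = m_3 = 0.
Hence m_0 = 0, m_1 = -22/31, m_2 = 52/31, m_3 = 0.
On [2, 3], S(x) = -4 - 238/93·(x - 2) + 26/31·(x - 2)² - 26/93·(x - 2)³.
With (x - 2) = 1/2: S(5/2) = -633/124.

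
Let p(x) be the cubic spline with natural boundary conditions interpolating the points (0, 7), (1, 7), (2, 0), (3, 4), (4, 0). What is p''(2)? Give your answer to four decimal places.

Write M_i for p''(x_i). With h_i = 1, 1, 1, 1 and divided differences Δ_i = 0, -7, 4, -4, the continuity of p' gives the tridiagonal system
  1·M_0 + 4·M_1 + 1·M_2 = 6(Δ_1 - Δ_0) = -42
  1·M_1 + 4·M_2 + 1·M_3 = 6(Δ_2 - Δ_1) = 66
  1·M_2 + 4·M_3 + 1·M_4 = 6(Δ_3 - Δ_2) = -48
Natural end conditions: M_0 = M_4 = 0.
Forward elimination and back-substitution give M_0 = 0, M_1 = -471/28, M_2 = 177/7, M_3 = -513/28, M_4 = 0.

25.2857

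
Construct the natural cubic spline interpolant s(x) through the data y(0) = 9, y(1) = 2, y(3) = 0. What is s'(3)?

Write σ_i for s''(x_i). With h_i = 1, 2 and divided differences Δ_i = -7, -1, the continuity of s' gives the tridiagonal system
  1·σ_0 + 6·σ_1 + 2·σ_2 = 6(Δ_1 - Δ_0) = 36
Natural end conditions: σ_0 = σ_2 = 0.
Hence σ_0 = 0, σ_1 = 6, σ_2 = 0.
On [1, 3], s'(x) = b_1 + 2c_1·(x - 1) + 3d_1·(x - 1)² with b_1 = Δ_1 - h_1(2σ_1 + σ_2)/6 = -5, c_1 = σ_1/2 = 3, d_1 = (σ_2 - σ_1)/(6h_1) = -1/2. So s'(3) = 1.

1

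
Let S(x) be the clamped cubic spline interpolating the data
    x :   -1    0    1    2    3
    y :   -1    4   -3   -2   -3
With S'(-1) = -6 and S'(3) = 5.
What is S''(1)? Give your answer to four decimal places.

25.2500

Let M_i = S''(x_i). Step sizes h_i = 1, 1, 1, 1; slopes of the chords Δ_i = (y_(i+1) - y_i)/h_i = 5, -7, 1, -1.
  1·M_0 + 4·M_1 + 1·M_2 = 6(Δ_1 - Δ_0) = -72
  1·M_1 + 4·M_2 + 1·M_3 = 6(Δ_2 - Δ_1) = 48
  1·M_2 + 4·M_3 + 1·M_4 = 6(Δ_3 - Δ_2) = -12
Clamped end conditions give two more equations: 2h_0·M_0 + h_0·M_1 = 6(Δ_0 - S'(-1)) = 66 and h_3·M_3 + 2h_3·M_4 = 6(S'(3) - Δ_3) = 36.
Hence M_0 = 1445/28, M_1 = -521/14, M_2 = 101/4, M_3 = -221/14, M_4 = 725/28.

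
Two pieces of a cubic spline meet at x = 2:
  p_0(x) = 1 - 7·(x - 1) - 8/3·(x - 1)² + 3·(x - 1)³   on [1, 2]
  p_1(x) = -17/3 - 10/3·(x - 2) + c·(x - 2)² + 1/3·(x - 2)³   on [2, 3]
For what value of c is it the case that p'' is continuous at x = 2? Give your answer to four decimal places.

6.3333

p_0''(x) = -16/3 + 18·(x - 1), so p_0''(2) = 38/3. On the right, p_1''(2) = 2c, so c = 19/3.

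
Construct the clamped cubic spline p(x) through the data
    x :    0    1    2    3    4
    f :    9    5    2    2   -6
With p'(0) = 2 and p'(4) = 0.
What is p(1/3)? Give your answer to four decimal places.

With M_i denoting the second derivative at x_i, h_i = 1, 1, 1, 1, and Δ_i = (y_(i+1) − y_i)/h_i = -4, -3, 0, -8:
  1·M_0 + 4·M_1 + 1·M_2 = 6(Δ_1 - Δ_0) = 6
  1·M_1 + 4·M_2 + 1·M_3 = 6(Δ_2 - Δ_1) = 18
  1·M_2 + 4·M_3 + 1·M_4 = 6(Δ_3 - Δ_2) = -48
Clamped end conditions give two more equations: 2h_0·M_0 + h_0·M_1 = 6(Δ_0 - p'(0)) = -36 and h_3·M_3 + 2h_3·M_4 = 6(p'(4) - Δ_3) = 48.
Hence M_0 = -563/28, M_1 = 59/14, M_2 = 37/4, M_3 = -325/14, M_4 = 997/28.
On [0, 1], p(x) = 9 + 2·x - 563/56·x² + 227/56·x³.
With x = 1/3: p(1/3) = 6577/756.

8.6997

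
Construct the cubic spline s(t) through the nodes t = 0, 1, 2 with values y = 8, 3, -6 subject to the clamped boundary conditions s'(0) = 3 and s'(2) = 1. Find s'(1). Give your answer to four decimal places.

-11.5000

With M_i denoting the second derivative at x_i, h_i = 1, 1, and Δ_i = (y_(i+1) − y_i)/h_i = -5, -9:
  1·M_0 + 4·M_1 + 1·M_2 = 6(Δ_1 - Δ_0) = -24
Clamped end conditions give two more equations: 2h_0·M_0 + h_0·M_1 = 6(Δ_0 - s'(0)) = -48 and h_1·M_1 + 2h_1·M_2 = 6(s'(2) - Δ_1) = 60.
Solving: M_0 = -19, M_1 = -10, M_2 = 35.
On [1, 2], s'(t) = b_1 + 2c_1·(t - 1) + 3d_1·(t - 1)² with b_1 = Δ_1 - h_1(2M_1 + M_2)/6 = -23/2, c_1 = M_1/2 = -5, d_1 = (M_2 - M_1)/(6h_1) = 15/2. So s'(1) = -23/2.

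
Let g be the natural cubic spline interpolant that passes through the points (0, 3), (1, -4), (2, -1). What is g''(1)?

Write M_i for g''(x_i). With h_i = 1, 1 and divided differences Δ_i = -7, 3, the continuity of g' gives the tridiagonal system
  1·M_0 + 4·M_1 + 1·M_2 = 6(Δ_1 - Δ_0) = 60
Natural end conditions: M_0 = M_2 = 0.
Forward elimination and back-substitution give M_0 = 0, M_1 = 15, M_2 = 0.

15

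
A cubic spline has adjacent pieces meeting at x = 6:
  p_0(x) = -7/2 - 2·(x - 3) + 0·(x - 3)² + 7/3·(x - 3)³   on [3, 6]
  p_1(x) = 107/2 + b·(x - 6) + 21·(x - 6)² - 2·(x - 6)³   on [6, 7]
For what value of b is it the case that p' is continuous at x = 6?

61

p_0'(x) = -2 + 0·(x - 3) + 7·(x - 3)², so p_0'(6) = 61. On the right, p_1'(6) = b, so b = 61.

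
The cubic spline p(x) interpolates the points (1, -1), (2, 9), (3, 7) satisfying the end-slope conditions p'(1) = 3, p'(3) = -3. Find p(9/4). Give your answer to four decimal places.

9.6719

Put M_i = p'' at the i-th knot. Here h = (1, 1) and Δ = (10, -2), so the interior equations h_(i-1)·M_(i-1) + 2(h_(i-1)+h_i)·M_i + h_i·M_(i+1) = 6(Δ_i − Δ_(i-1)) read
  1·M_0 + 4·M_1 + 1·M_2 = 6(Δ_1 - Δ_0) = -72
Clamped end conditions give two more equations: 2h_0·M_0 + h_0·M_1 = 6(Δ_0 - p'(1)) = 42 and h_1·M_1 + 2h_1·M_2 = 6(p'(3) - Δ_1) = -6.
Solving the tridiagonal system: M_0 = 36, M_1 = -30, M_2 = 12.
On [2, 3], p(x) = 9 + 6·(x - 2) - 15·(x - 2)² + 7·(x - 2)³.
With (x - 2) = 1/4: p(9/4) = 619/64.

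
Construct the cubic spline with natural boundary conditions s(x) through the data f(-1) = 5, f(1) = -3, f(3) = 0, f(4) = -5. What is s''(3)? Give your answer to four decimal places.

With M_i denoting the second derivative at x_i, h_i = 2, 2, 1, and Δ_i = (y_(i+1) − y_i)/h_i = -4, 3/2, -5:
  2·M_0 + 8·M_1 + 2·M_2 = 6(Δ_1 - Δ_0) = 33
  2·M_1 + 6·M_2 + 1·M_3 = 6(Δ_2 - Δ_1) = -39
Natural end conditions: M_0 = M_3 = 0.
Solving the tridiagonal system: M_0 = 0, M_1 = 69/11, M_2 = -189/22, M_3 = 0.

-8.5909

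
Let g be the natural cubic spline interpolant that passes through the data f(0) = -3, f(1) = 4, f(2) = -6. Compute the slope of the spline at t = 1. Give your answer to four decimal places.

Write M_i for g''(x_i). With h_i = 1, 1 and divided differences Δ_i = 7, -10, the continuity of g' gives the tridiagonal system
  1·M_0 + 4·M_1 + 1·M_2 = 6(Δ_1 - Δ_0) = -102
Natural end conditions: M_0 = M_2 = 0.
Hence M_0 = 0, M_1 = -51/2, M_2 = 0.
On [1, 2], g'(t) = b_1 + 2c_1·(t - 1) + 3d_1·(t - 1)² with b_1 = Δ_1 - h_1(2M_1 + M_2)/6 = -3/2, c_1 = M_1/2 = -51/4, d_1 = (M_2 - M_1)/(6h_1) = 17/4. So g'(1) = -3/2.

-1.5000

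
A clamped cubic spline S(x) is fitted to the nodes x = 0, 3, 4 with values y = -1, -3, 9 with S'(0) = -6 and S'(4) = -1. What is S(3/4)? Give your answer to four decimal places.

-5.8652

Let M_i = S''(x_i). Step sizes h_i = 3, 1; slopes of the chords Δ_i = (y_(i+1) - y_i)/h_i = -2/3, 12.
  3·M_0 + 8·M_1 + 1·M_2 = 6(Δ_1 - Δ_0) = 76
Clamped end conditions give two more equations: 2h_0·M_0 + h_0·M_1 = 6(Δ_0 - S'(0)) = 32 and h_1·M_1 + 2h_1·M_2 = 6(S'(4) - Δ_1) = -78.
Hence M_0 = -35/12, M_1 = 33/2, M_2 = -189/4.
On [0, 3], S(x) = -1 - 6·x - 35/24·x² + 233/216·x³.
With x = 3/4: S(3/4) = -3003/512.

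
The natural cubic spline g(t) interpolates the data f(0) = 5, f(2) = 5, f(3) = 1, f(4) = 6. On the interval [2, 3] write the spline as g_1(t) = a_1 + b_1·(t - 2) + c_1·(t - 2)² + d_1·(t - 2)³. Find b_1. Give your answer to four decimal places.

With m_i denoting the second derivative at x_i, h_i = 2, 1, 1, and Δ_i = (y_(i+1) − y_i)/h_i = 0, -4, 5:
  2·m_0 + 6·m_1 + 1·m_2 = 6(Δ_1 - Δ_0) = -24
  1·m_1 + 4·m_2 + 1·m_3 = 6(Δ_2 - Δ_1) = 54
Natural end conditions: m_0 = m_3 = 0.
Forward elimination and back-substitution give m_0 = 0, m_1 = -150/23, m_2 = 348/23, m_3 = 0.
On [2, 3], with g_1(t) = a_1 + b_1·(t - 2) + c_1·(t - 2)² + d_1·(t - 2)³: c_1 = m_1/2 = -75/23, d_1 = (m_2 - m_1)/(6h_1) = 83/23, b_1 = Δ_1 - h_1(2m_1 + m_2)/6 = -100/23.

-4.3478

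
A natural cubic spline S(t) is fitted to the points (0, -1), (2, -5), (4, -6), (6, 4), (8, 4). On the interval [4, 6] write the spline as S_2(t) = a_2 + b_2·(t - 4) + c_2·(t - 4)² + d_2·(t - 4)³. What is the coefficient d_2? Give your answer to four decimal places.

Put M_i = S'' at the i-th knot. Here h = (2, 2, 2, 2) and Δ = (-2, -1/2, 5, 0), so the interior equations h_(i-1)·M_(i-1) + 2(h_(i-1)+h_i)·M_i + h_i·M_(i+1) = 6(Δ_i − Δ_(i-1)) read
  2·M_0 + 8·M_1 + 2·M_2 = 6(Δ_1 - Δ_0) = 9
  2·M_1 + 8·M_2 + 2·M_3 = 6(Δ_2 - Δ_1) = 33
  2·M_2 + 8·M_3 + 2·M_4 = 6(Δ_3 - Δ_2) = -30
Natural end conditions: M_0 = M_4 = 0.
Forward elimination and back-substitution give M_0 = 0, M_1 = -27/112, M_2 = 153/28, M_3 = -573/112, M_4 = 0.
On [4, 6], with S_2(t) = a_2 + b_2·(t - 4) + c_2·(t - 4)² + d_2·(t - 4)³: c_2 = M_2/2 = 153/56, d_2 = (M_3 - M_2)/(6h_2) = -395/448, b_2 = Δ_2 - h_2(2M_2 + M_3)/6 = 49/16.

-0.8817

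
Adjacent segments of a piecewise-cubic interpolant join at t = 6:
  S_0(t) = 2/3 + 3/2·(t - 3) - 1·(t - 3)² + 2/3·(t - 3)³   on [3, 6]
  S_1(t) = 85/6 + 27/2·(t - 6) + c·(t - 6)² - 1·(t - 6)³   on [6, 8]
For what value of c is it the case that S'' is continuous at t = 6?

5

S_0''(t) = -2 + 4·(t - 3), so S_0''(6) = 10. On the right, S_1''(6) = 2c, so c = 5.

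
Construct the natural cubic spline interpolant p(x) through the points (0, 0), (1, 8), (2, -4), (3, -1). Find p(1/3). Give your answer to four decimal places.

Let M_i = p''(x_i). Step sizes h_i = 1, 1, 1; slopes of the chords Δ_i = (y_(i+1) - y_i)/h_i = 8, -12, 3.
  1·M_0 + 4·M_1 + 1·M_2 = 6(Δ_1 - Δ_0) = -120
  1·M_1 + 4·M_2 + 1·M_3 = 6(Δ_2 - Δ_1) = 90
Natural end conditions: M_0 = M_3 = 0.
Forward elimination and back-substitution give M_0 = 0, M_1 = -38, M_2 = 32, M_3 = 0.
On [0, 1], p(x) = 0 + 43/3·x + 0·x² - 19/3·x³.
With x = 1/3: p(1/3) = 368/81.

4.5432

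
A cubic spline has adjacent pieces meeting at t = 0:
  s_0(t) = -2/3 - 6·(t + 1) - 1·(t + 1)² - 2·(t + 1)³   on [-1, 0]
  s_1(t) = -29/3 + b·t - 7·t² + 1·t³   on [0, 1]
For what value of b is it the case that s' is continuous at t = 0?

-14

s_0'(t) = -6 - 2·(t + 1) - 6·(t + 1)², so s_0'(0) = -14. On the right, s_1'(0) = b, so b = -14.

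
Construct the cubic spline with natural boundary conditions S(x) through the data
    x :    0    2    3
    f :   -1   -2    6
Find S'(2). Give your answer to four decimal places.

5.1667

With σ_i denoting the second derivative at x_i, h_i = 2, 1, and Δ_i = (y_(i+1) − y_i)/h_i = -1/2, 8:
  2·σ_0 + 6·σ_1 + 1·σ_2 = 6(Δ_1 - Δ_0) = 51
Natural end conditions: σ_0 = σ_2 = 0.
Solving the tridiagonal system: σ_0 = 0, σ_1 = 17/2, σ_2 = 0.
On [2, 3], S'(x) = b_1 + 2c_1·(x - 2) + 3d_1·(x - 2)² with b_1 = Δ_1 - h_1(2σ_1 + σ_2)/6 = 31/6, c_1 = σ_1/2 = 17/4, d_1 = (σ_2 - σ_1)/(6h_1) = -17/12. So S'(2) = 31/6.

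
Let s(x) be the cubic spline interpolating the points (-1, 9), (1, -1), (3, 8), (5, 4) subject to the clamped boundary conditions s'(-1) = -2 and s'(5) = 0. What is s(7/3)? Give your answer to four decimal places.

With M_i denoting the second derivative at x_i, h_i = 2, 2, 2, and Δ_i = (y_(i+1) − y_i)/h_i = -5, 9/2, -2:
  2·M_0 + 8·M_1 + 2·M_2 = 6(Δ_1 - Δ_0) = 57
  2·M_1 + 8·M_2 + 2·M_3 = 6(Δ_2 - Δ_1) = -39
Clamped end conditions give two more equations: 2h_0·M_0 + h_0·M_1 = 6(Δ_0 - s'(-1)) = -18 and h_2·M_2 + 2h_2·M_3 = 6(s'(5) - Δ_2) = 12.
Hence M_0 = -319/30, M_1 = 184/15, M_2 = -149/15, M_3 = 239/30.
On [1, 3], s(x) = -1 - 11/30·(x - 1) + 92/15·(x - 1)² - 37/20·(x - 1)³.
With (x - 1) = 4/3: s(7/3) = 679/135.

5.0296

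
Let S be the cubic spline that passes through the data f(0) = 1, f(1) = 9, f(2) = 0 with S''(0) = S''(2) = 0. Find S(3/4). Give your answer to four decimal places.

Write M_i for S''(x_i). With h_i = 1, 1 and divided differences Δ_i = 8, -9, the continuity of S' gives the tridiagonal system
  1·M_0 + 4·M_1 + 1·M_2 = 6(Δ_1 - Δ_0) = -102
Natural end conditions: M_0 = M_2 = 0.
Forward elimination and back-substitution give M_0 = 0, M_1 = -51/2, M_2 = 0.
On [0, 1], S(x) = 1 + 49/4·x + 0·x² - 17/4·x³.
With x = 3/4: S(3/4) = 2149/256.

8.3945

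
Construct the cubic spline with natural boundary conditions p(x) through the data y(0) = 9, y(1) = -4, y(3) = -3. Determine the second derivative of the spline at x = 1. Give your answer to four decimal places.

With m_i denoting the second derivative at x_i, h_i = 1, 2, and Δ_i = (y_(i+1) − y_i)/h_i = -13, 1/2:
  1·m_0 + 6·m_1 + 2·m_2 = 6(Δ_1 - Δ_0) = 81
Natural end conditions: m_0 = m_2 = 0.
Solving the tridiagonal system: m_0 = 0, m_1 = 27/2, m_2 = 0.

13.5000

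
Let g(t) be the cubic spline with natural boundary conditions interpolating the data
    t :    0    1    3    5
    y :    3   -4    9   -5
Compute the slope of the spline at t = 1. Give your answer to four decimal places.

-0.8636

Put σ_i = g'' at the i-th knot. Here h = (1, 2, 2) and Δ = (-7, 13/2, -7), so the interior equations h_(i-1)·σ_(i-1) + 2(h_(i-1)+h_i)·σ_i + h_i·σ_(i+1) = 6(Δ_i − Δ_(i-1)) read
  1·σ_0 + 6·σ_1 + 2·σ_2 = 6(Δ_1 - Δ_0) = 81
  2·σ_1 + 8·σ_2 + 2·σ_3 = 6(Δ_2 - Δ_1) = -81
Natural end conditions: σ_0 = σ_3 = 0.
Solving: σ_0 = 0, σ_1 = 405/22, σ_2 = -162/11, σ_3 = 0.
On [1, 3], g'(t) = b_1 + 2c_1·(t - 1) + 3d_1·(t - 1)² with b_1 = Δ_1 - h_1(2σ_1 + σ_2)/6 = -19/22, c_1 = σ_1/2 = 405/44, d_1 = (σ_2 - σ_1)/(6h_1) = -243/88. So g'(1) = -19/22.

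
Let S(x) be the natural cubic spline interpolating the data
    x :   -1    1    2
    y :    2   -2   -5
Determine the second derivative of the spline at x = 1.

-1

Let σ_i = S''(x_i). Step sizes h_i = 2, 1; slopes of the chords Δ_i = (y_(i+1) - y_i)/h_i = -2, -3.
  2·σ_0 + 6·σ_1 + 1·σ_2 = 6(Δ_1 - Δ_0) = -6
Natural end conditions: σ_0 = σ_2 = 0.
Forward elimination and back-substitution give σ_0 = 0, σ_1 = -1, σ_2 = 0.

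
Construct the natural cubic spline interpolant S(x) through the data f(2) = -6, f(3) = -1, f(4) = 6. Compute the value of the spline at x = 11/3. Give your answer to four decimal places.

With M_i denoting the second derivative at x_i, h_i = 1, 1, and Δ_i = (y_(i+1) − y_i)/h_i = 5, 7:
  1·M_0 + 4·M_1 + 1·M_2 = 6(Δ_1 - Δ_0) = 12
Natural end conditions: M_0 = M_2 = 0.
Solving: M_0 = 0, M_1 = 3, M_2 = 0.
On [3, 4], S(x) = -1 + 6·(x - 3) + 3/2·(x - 3)² - 1/2·(x - 3)³.
With (x - 3) = 2/3: S(11/3) = 95/27.

3.5185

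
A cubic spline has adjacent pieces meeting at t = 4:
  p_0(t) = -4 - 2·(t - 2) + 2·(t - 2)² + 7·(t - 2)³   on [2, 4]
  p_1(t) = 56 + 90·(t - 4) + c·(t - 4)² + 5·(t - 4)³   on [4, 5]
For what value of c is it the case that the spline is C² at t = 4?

44

p_0''(t) = 4 + 42·(t - 2), so p_0''(4) = 88. On the right, p_1''(4) = 2c, so c = 44.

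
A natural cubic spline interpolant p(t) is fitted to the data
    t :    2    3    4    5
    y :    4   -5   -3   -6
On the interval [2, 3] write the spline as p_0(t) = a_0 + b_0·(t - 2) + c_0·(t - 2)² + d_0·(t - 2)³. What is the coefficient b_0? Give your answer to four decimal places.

-12.2667

Let M_i = p''(x_i). Step sizes h_i = 1, 1, 1; slopes of the chords Δ_i = (y_(i+1) - y_i)/h_i = -9, 2, -3.
  1·M_0 + 4·M_1 + 1·M_2 = 6(Δ_1 - Δ_0) = 66
  1·M_1 + 4·M_2 + 1·M_3 = 6(Δ_2 - Δ_1) = -30
Natural end conditions: M_0 = M_3 = 0.
Solving: M_0 = 0, M_1 = 98/5, M_2 = -62/5, M_3 = 0.
On [2, 3], with p_0(t) = a_0 + b_0·(t - 2) + c_0·(t - 2)² + d_0·(t - 2)³: c_0 = M_0/2 = 0, d_0 = (M_1 - M_0)/(6h_0) = 49/15, b_0 = Δ_0 - h_0(2M_0 + M_1)/6 = -184/15.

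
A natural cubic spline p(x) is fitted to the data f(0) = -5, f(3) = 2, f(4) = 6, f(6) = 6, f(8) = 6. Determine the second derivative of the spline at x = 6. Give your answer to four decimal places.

1.1744

With M_i denoting the second derivative at x_i, h_i = 3, 1, 2, 2, and Δ_i = (y_(i+1) − y_i)/h_i = 7/3, 4, 0, 0:
  3·M_0 + 8·M_1 + 1·M_2 = 6(Δ_1 - Δ_0) = 10
  1·M_1 + 6·M_2 + 2·M_3 = 6(Δ_2 - Δ_1) = -24
  2·M_2 + 8·M_3 + 2·M_4 = 6(Δ_3 - Δ_2) = 0
Natural end conditions: M_0 = M_4 = 0.
Hence M_0 = 0, M_1 = 79/43, M_2 = -202/43, M_3 = 101/86, M_4 = 0.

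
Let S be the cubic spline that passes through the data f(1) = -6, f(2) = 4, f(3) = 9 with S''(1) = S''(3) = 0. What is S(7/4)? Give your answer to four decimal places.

With M_i denoting the second derivative at x_i, h_i = 1, 1, and Δ_i = (y_(i+1) − y_i)/h_i = 10, 5:
  1·M_0 + 4·M_1 + 1·M_2 = 6(Δ_1 - Δ_0) = -30
Natural end conditions: M_0 = M_2 = 0.
Forward elimination and back-substitution give M_0 = 0, M_1 = -15/2, M_2 = 0.
On [1, 2], S(t) = -6 + 45/4·(t - 1) + 0·(t - 1)² - 5/4·(t - 1)³.
With (t - 1) = 3/4: S(7/4) = 489/256.

1.9102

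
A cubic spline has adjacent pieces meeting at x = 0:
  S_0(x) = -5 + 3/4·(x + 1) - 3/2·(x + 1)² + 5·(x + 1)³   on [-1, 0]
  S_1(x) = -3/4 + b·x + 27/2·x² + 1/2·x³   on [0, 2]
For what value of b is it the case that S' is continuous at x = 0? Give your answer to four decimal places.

12.7500

S_0'(x) = 3/4 - 3·(x + 1) + 15·(x + 1)², so S_0'(0) = 51/4. On the right, S_1'(0) = b, so b = 51/4.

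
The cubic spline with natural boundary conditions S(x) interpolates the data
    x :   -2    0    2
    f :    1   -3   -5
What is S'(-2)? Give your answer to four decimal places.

-2.2500

Write m_i for S''(x_i). With h_i = 2, 2 and divided differences Δ_i = -2, -1, the continuity of S' gives the tridiagonal system
  2·m_0 + 8·m_1 + 2·m_2 = 6(Δ_1 - Δ_0) = 6
Natural end conditions: m_0 = m_2 = 0.
Forward elimination and back-substitution give m_0 = 0, m_1 = 3/4, m_2 = 0.
On [-2, 0], S'(x) = b_0 + 2c_0·(x + 2) + 3d_0·(x + 2)² with b_0 = Δ_0 - h_0(2m_0 + m_1)/6 = -9/4, c_0 = m_0/2 = 0, d_0 = (m_1 - m_0)/(6h_0) = 1/16. So S'(-2) = -9/4.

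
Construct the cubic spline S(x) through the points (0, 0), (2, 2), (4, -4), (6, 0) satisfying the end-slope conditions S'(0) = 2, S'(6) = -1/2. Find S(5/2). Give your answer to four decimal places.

Put M_i = S'' at the i-th knot. Here h = (2, 2, 2) and Δ = (1, -3, 2), so the interior equations h_(i-1)·M_(i-1) + 2(h_(i-1)+h_i)·M_i + h_i·M_(i+1) = 6(Δ_i − Δ_(i-1)) read
  2·M_0 + 8·M_1 + 2·M_2 = 6(Δ_1 - Δ_0) = -24
  2·M_1 + 8·M_2 + 2·M_3 = 6(Δ_2 - Δ_1) = 30
Clamped end conditions give two more equations: 2h_0·M_0 + h_0·M_1 = 6(Δ_0 - S'(0)) = -6 and h_2·M_2 + 2h_2·M_3 = 6(S'(6) - Δ_2) = -15.
Solving the tridiagonal system: M_0 = 29/30, M_1 = -74/15, M_2 = 203/30, M_3 = -107/15.
On [2, 4], S(x) = 2 - 59/30·(x - 2) - 37/15·(x - 2)² + 39/40·(x - 2)³.
With (x - 2) = 1/2: S(5/2) = 167/320.

0.5219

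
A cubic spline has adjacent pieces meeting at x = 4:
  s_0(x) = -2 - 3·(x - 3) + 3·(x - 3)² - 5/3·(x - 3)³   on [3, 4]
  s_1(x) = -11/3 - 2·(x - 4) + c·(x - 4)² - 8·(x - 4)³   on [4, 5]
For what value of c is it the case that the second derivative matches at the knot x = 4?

s_0''(x) = 6 - 10·(x - 3), so s_0''(4) = -4. On the right, s_1''(4) = 2c, so c = -2.

-2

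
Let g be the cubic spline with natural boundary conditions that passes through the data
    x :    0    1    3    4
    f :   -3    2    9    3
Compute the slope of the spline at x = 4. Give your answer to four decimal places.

With M_i denoting the second derivative at x_i, h_i = 1, 2, 1, and Δ_i = (y_(i+1) − y_i)/h_i = 5, 7/2, -6:
  1·M_0 + 6·M_1 + 2·M_2 = 6(Δ_1 - Δ_0) = -9
  2·M_1 + 6·M_2 + 1·M_3 = 6(Δ_2 - Δ_1) = -57
Natural end conditions: M_0 = M_3 = 0.
Forward elimination and back-substitution give M_0 = 0, M_1 = 15/8, M_2 = -81/8, M_3 = 0.
On [3, 4], g'(x) = b_2 + 2c_2·(x - 3) + 3d_2·(x - 3)² with b_2 = Δ_2 - h_2(2M_2 + M_3)/6 = -21/8, c_2 = M_2/2 = -81/16, d_2 = (M_3 - M_2)/(6h_2) = 27/16. So g'(4) = -123/16.

-7.6875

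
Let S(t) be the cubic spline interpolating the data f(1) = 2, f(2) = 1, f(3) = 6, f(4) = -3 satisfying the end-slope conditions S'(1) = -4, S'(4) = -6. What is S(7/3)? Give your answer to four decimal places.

3.1852

Let M_i = S''(x_i). Step sizes h_i = 1, 1, 1; slopes of the chords Δ_i = (y_(i+1) - y_i)/h_i = -1, 5, -9.
  1·M_0 + 4·M_1 + 1·M_2 = 6(Δ_1 - Δ_0) = 36
  1·M_1 + 4·M_2 + 1·M_3 = 6(Δ_2 - Δ_1) = -84
Clamped end conditions give two more equations: 2h_0·M_0 + h_0·M_1 = 6(Δ_0 - S'(1)) = 18 and h_2·M_2 + 2h_2·M_3 = 6(S'(4) - Δ_2) = 18.
Hence M_0 = 2/3, M_1 = 50/3, M_2 = -94/3, M_3 = 74/3.
On [2, 3], S(t) = 1 + 14/3·(t - 2) + 25/3·(t - 2)² - 8·(t - 2)³.
With (t - 2) = 1/3: S(7/3) = 86/27.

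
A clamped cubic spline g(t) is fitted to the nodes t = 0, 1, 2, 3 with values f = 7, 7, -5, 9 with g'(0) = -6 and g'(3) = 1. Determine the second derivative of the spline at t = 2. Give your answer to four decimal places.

Write σ_i for g''(x_i). With h_i = 1, 1, 1 and divided differences Δ_i = 0, -12, 14, the continuity of g' gives the tridiagonal system
  1·σ_0 + 4·σ_1 + 1·σ_2 = 6(Δ_1 - Δ_0) = -72
  1·σ_1 + 4·σ_2 + 1·σ_3 = 6(Δ_2 - Δ_1) = 156
Clamped end conditions give two more equations: 2h_0·σ_0 + h_0·σ_1 = 6(Δ_0 - g'(0)) = 36 and h_2·σ_2 + 2h_2·σ_3 = 6(g'(3) - Δ_2) = -78.
Forward elimination and back-substitution give σ_0 = 122/3, σ_1 = -136/3, σ_2 = 206/3, σ_3 = -220/3.

68.6667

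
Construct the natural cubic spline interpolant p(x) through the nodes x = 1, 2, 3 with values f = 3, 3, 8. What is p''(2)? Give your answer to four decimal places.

Write σ_i for p''(x_i). With h_i = 1, 1 and divided differences Δ_i = 0, 5, the continuity of p' gives the tridiagonal system
  1·σ_0 + 4·σ_1 + 1·σ_2 = 6(Δ_1 - Δ_0) = 30
Natural end conditions: σ_0 = σ_2 = 0.
Hence σ_0 = 0, σ_1 = 15/2, σ_2 = 0.

7.5000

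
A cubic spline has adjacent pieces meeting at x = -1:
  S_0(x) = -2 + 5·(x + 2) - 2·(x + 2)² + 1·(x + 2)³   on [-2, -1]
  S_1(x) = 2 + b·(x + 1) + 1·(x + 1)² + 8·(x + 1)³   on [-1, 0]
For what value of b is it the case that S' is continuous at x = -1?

4

S_0'(x) = 5 - 4·(x + 2) + 3·(x + 2)², so S_0'(-1) = 4. On the right, S_1'(-1) = b, so b = 4.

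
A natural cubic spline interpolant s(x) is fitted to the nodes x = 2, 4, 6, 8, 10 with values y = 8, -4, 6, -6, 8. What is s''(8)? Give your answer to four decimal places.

13.3929

Let σ_i = s''(x_i). Step sizes h_i = 2, 2, 2, 2; slopes of the chords Δ_i = (y_(i+1) - y_i)/h_i = -6, 5, -6, 7.
  2·σ_0 + 8·σ_1 + 2·σ_2 = 6(Δ_1 - Δ_0) = 66
  2·σ_1 + 8·σ_2 + 2·σ_3 = 6(Δ_2 - Δ_1) = -66
  2·σ_2 + 8·σ_3 + 2·σ_4 = 6(Δ_3 - Δ_2) = 78
Natural end conditions: σ_0 = σ_4 = 0.
Forward elimination and back-substitution give σ_0 = 0, σ_1 = 333/28, σ_2 = -102/7, σ_3 = 375/28, σ_4 = 0.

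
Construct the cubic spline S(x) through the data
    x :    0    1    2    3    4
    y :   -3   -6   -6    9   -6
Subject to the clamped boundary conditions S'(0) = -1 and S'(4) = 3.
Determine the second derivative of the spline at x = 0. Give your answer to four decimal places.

-3.1786

Let M_i = S''(x_i). Step sizes h_i = 1, 1, 1, 1; slopes of the chords Δ_i = (y_(i+1) - y_i)/h_i = -3, 0, 15, -15.
  1·M_0 + 4·M_1 + 1·M_2 = 6(Δ_1 - Δ_0) = 18
  1·M_1 + 4·M_2 + 1·M_3 = 6(Δ_2 - Δ_1) = 90
  1·M_2 + 4·M_3 + 1·M_4 = 6(Δ_3 - Δ_2) = -180
Clamped end conditions give two more equations: 2h_0·M_0 + h_0·M_1 = 6(Δ_0 - S'(0)) = -12 and h_3·M_3 + 2h_3·M_4 = 6(S'(4) - Δ_3) = 108.
Forward elimination and back-substitution give M_0 = -89/28, M_1 = -79/14, M_2 = 175/4, M_3 = -1111/14, M_4 = 2623/28.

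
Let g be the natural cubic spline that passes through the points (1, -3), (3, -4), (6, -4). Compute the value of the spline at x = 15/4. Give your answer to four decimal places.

Write M_i for g''(x_i). With h_i = 2, 3 and divided differences Δ_i = -1/2, 0, the continuity of g' gives the tridiagonal system
  2·M_0 + 10·M_1 + 3·M_2 = 6(Δ_1 - Δ_0) = 3
Natural end conditions: M_0 = M_2 = 0.
Solving the tridiagonal system: M_0 = 0, M_1 = 3/10, M_2 = 0.
On [3, 6], g(x) = -4 - 3/10·(x - 3) + 3/20·(x - 3)² - 1/60·(x - 3)³.
With (x - 3) = 3/4: g(15/4) = -5309/1280.

-4.1477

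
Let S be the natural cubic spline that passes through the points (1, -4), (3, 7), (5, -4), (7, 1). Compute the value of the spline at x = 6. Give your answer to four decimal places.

Put M_i = S'' at the i-th knot. Here h = (2, 2, 2) and Δ = (11/2, -11/2, 5/2), so the interior equations h_(i-1)·M_(i-1) + 2(h_(i-1)+h_i)·M_i + h_i·M_(i+1) = 6(Δ_i − Δ_(i-1)) read
  2·M_0 + 8·M_1 + 2·M_2 = 6(Δ_1 - Δ_0) = -66
  2·M_1 + 8·M_2 + 2·M_3 = 6(Δ_2 - Δ_1) = 48
Natural end conditions: M_0 = M_3 = 0.
Hence M_0 = 0, M_1 = -52/5, M_2 = 43/5, M_3 = 0.
On [5, 7], S(x) = -4 - 97/30·(x - 5) + 43/10·(x - 5)² - 43/60·(x - 5)³.
With (x - 5) = 1: S(6) = -73/20.

-3.6500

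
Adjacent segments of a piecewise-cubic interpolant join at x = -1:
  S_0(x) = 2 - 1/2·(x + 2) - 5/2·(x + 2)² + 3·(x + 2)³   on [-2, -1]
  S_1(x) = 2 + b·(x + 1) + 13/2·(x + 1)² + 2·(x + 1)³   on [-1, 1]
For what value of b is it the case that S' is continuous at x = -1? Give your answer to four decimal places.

3.5000

S_0'(x) = -1/2 - 5·(x + 2) + 9·(x + 2)², so S_0'(-1) = 7/2. On the right, S_1'(-1) = b, so b = 7/2.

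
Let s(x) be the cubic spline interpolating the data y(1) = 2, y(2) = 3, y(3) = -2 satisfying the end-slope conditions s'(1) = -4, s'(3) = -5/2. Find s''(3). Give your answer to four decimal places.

17.2500

Put σ_i = s'' at the i-th knot. Here h = (1, 1) and Δ = (1, -5), so the interior equations h_(i-1)·σ_(i-1) + 2(h_(i-1)+h_i)·σ_i + h_i·σ_(i+1) = 6(Δ_i − Δ_(i-1)) read
  1·σ_0 + 4·σ_1 + 1·σ_2 = 6(Δ_1 - Δ_0) = -36
Clamped end conditions give two more equations: 2h_0·σ_0 + h_0·σ_1 = 6(Δ_0 - s'(1)) = 30 and h_1·σ_1 + 2h_1·σ_2 = 6(s'(3) - Δ_1) = 15.
Solving: σ_0 = 99/4, σ_1 = -39/2, σ_2 = 69/4.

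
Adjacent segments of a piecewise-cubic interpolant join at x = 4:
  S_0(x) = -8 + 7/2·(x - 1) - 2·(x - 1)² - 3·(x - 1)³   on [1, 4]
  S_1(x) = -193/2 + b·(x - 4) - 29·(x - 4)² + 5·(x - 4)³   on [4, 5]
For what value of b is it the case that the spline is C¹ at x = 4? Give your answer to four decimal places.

-89.5000

S_0'(x) = 7/2 - 4·(x - 1) - 9·(x - 1)², so S_0'(4) = -179/2. On the right, S_1'(4) = b, so b = -179/2.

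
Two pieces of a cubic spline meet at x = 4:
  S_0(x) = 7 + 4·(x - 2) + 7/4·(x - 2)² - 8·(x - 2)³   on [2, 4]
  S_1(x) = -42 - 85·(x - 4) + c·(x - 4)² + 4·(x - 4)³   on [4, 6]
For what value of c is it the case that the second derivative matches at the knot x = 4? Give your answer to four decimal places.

S_0''(x) = 7/2 - 48·(x - 2), so S_0''(4) = -185/2. On the right, S_1''(4) = 2c, so c = -185/4.

-46.2500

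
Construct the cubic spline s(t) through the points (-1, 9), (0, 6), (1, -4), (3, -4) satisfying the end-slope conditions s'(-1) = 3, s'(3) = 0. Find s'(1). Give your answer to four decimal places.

Write m_i for s''(x_i). With h_i = 1, 1, 2 and divided differences Δ_i = -3, -10, 0, the continuity of s' gives the tridiagonal system
  1·m_0 + 4·m_1 + 1·m_2 = 6(Δ_1 - Δ_0) = -42
  1·m_1 + 6·m_2 + 2·m_3 = 6(Δ_2 - Δ_1) = 60
Clamped end conditions give two more equations: 2h_0·m_0 + h_0·m_1 = 6(Δ_0 - s'(-1)) = -36 and h_2·m_2 + 2h_2·m_3 = 6(s'(3) - Δ_2) = 0.
Hence m_0 = -138/11, m_1 = -120/11, m_2 = 156/11, m_3 = -78/11.
On [1, 3], s'(t) = b_2 + 2c_2·(t - 1) + 3d_2·(t - 1)² with b_2 = Δ_2 - h_2(2m_2 + m_3)/6 = -78/11, c_2 = m_2/2 = 78/11, d_2 = (m_3 - m_2)/(6h_2) = -39/22. So s'(1) = -78/11.

-7.0909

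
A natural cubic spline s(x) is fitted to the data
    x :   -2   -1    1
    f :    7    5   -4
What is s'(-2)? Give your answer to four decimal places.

Put M_i = s'' at the i-th knot. Here h = (1, 2) and Δ = (-2, -9/2), so the interior equations h_(i-1)·M_(i-1) + 2(h_(i-1)+h_i)·M_i + h_i·M_(i+1) = 6(Δ_i − Δ_(i-1)) read
  1·M_0 + 6·M_1 + 2·M_2 = 6(Δ_1 - Δ_0) = -15
Natural end conditions: M_0 = M_2 = 0.
Solving the tridiagonal system: M_0 = 0, M_1 = -5/2, M_2 = 0.
On [-2, -1], s'(x) = b_0 + 2c_0·(x + 2) + 3d_0·(x + 2)² with b_0 = Δ_0 - h_0(2M_0 + M_1)/6 = -19/12, c_0 = M_0/2 = 0, d_0 = (M_1 - M_0)/(6h_0) = -5/12. So s'(-2) = -19/12.

-1.5833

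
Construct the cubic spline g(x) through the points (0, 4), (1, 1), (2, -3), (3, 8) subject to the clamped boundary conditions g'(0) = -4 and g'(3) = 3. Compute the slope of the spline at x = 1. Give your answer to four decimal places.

With σ_i denoting the second derivative at x_i, h_i = 1, 1, 1, and Δ_i = (y_(i+1) − y_i)/h_i = -3, -4, 11:
  1·σ_0 + 4·σ_1 + 1·σ_2 = 6(Δ_1 - Δ_0) = -6
  1·σ_1 + 4·σ_2 + 1·σ_3 = 6(Δ_2 - Δ_1) = 90
Clamped end conditions give two more equations: 2h_0·σ_0 + h_0·σ_1 = 6(Δ_0 - g'(0)) = 6 and h_2·σ_2 + 2h_2·σ_3 = 6(g'(3) - Δ_2) = -48.
Forward elimination and back-substitution give σ_0 = 142/15, σ_1 = -194/15, σ_2 = 544/15, σ_3 = -632/15.
On [1, 2], g'(x) = b_1 + 2c_1·(x - 1) + 3d_1·(x - 1)² with b_1 = Δ_1 - h_1(2σ_1 + σ_2)/6 = -86/15, c_1 = σ_1/2 = -97/15, d_1 = (σ_2 - σ_1)/(6h_1) = 41/5. So g'(1) = -86/15.

-5.7333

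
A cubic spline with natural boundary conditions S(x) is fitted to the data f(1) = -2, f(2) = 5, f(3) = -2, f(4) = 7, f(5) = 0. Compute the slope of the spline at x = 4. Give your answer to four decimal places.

With M_i denoting the second derivative at x_i, h_i = 1, 1, 1, 1, and Δ_i = (y_(i+1) − y_i)/h_i = 7, -7, 9, -7:
  1·M_0 + 4·M_1 + 1·M_2 = 6(Δ_1 - Δ_0) = -84
  1·M_1 + 4·M_2 + 1·M_3 = 6(Δ_2 - Δ_1) = 96
  1·M_2 + 4·M_3 + 1·M_4 = 6(Δ_3 - Δ_2) = -96
Natural end conditions: M_0 = M_4 = 0.
Forward elimination and back-substitution give M_0 = 0, M_1 = -435/14, M_2 = 282/7, M_3 = -477/14, M_4 = 0.
On [4, 5], S'(x) = b_3 + 2c_3·(x - 4) + 3d_3·(x - 4)² with b_3 = Δ_3 - h_3(2M_3 + M_4)/6 = 61/14, c_3 = M_3/2 = -477/28, d_3 = (M_4 - M_3)/(6h_3) = 159/28. So S'(4) = 61/14.

4.3571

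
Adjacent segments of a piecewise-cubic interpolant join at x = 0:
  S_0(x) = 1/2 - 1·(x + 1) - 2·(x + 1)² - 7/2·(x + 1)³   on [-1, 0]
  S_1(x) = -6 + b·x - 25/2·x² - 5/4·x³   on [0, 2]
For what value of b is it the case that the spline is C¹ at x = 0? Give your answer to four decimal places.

S_0'(x) = -1 - 4·(x + 1) - 21/2·(x + 1)², so S_0'(0) = -31/2. On the right, S_1'(0) = b, so b = -31/2.

-15.5000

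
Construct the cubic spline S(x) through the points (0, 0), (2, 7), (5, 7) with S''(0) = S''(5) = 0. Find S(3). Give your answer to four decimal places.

8.1667

With m_i denoting the second derivative at x_i, h_i = 2, 3, and Δ_i = (y_(i+1) − y_i)/h_i = 7/2, 0:
  2·m_0 + 10·m_1 + 3·m_2 = 6(Δ_1 - Δ_0) = -21
Natural end conditions: m_0 = m_2 = 0.
Solving the tridiagonal system: m_0 = 0, m_1 = -21/10, m_2 = 0.
On [2, 5], S(x) = 7 + 21/10·(x - 2) - 21/20·(x - 2)² + 7/60·(x - 2)³.
With (x - 2) = 1: S(3) = 49/6.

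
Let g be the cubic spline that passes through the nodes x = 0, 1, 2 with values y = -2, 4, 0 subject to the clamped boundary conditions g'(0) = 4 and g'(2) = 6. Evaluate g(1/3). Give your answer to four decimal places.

0.2222

Let M_i = g''(x_i). Step sizes h_i = 1, 1; slopes of the chords Δ_i = (y_(i+1) - y_i)/h_i = 6, -4.
  1·M_0 + 4·M_1 + 1·M_2 = 6(Δ_1 - Δ_0) = -60
Clamped end conditions give two more equations: 2h_0·M_0 + h_0·M_1 = 6(Δ_0 - g'(0)) = 12 and h_1·M_1 + 2h_1·M_2 = 6(g'(2) - Δ_1) = 60.
Solving the tridiagonal system: M_0 = 22, M_1 = -32, M_2 = 46.
On [0, 1], g(x) = -2 + 4·x + 11·x² - 9·x³.
With x = 1/3: g(1/3) = 2/9.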